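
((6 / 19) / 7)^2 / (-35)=-36 / 619115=-0.00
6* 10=60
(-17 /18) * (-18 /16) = 17 /16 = 1.06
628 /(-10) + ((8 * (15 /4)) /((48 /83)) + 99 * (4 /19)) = 7537 /760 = 9.92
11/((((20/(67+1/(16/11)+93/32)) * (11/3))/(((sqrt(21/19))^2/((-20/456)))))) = -266.84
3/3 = 1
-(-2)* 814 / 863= 1.89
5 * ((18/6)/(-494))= -15/494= -0.03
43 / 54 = 0.80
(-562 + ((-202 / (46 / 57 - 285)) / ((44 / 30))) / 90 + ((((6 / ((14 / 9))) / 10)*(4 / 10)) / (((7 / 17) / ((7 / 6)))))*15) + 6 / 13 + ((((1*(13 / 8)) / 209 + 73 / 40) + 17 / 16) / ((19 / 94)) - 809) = -28728872020871 / 21286133960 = -1349.65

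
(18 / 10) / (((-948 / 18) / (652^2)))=-14528.87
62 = 62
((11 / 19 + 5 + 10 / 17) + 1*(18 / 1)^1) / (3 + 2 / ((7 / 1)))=54642 / 7429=7.36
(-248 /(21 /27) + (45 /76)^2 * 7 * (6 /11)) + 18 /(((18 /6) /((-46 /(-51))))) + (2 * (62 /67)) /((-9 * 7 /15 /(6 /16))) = -11299173045 /36183752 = -312.27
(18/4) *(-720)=-3240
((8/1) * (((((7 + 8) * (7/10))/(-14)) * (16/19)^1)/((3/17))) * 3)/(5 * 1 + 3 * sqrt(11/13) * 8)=106080/114209 - 39168 * sqrt(143)/114209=-3.17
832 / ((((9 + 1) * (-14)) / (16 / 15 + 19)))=-8944 / 75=-119.25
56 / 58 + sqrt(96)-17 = -6.24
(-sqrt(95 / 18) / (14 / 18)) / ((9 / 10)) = -5 * sqrt(190) / 21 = -3.28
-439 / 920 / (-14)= 439 / 12880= 0.03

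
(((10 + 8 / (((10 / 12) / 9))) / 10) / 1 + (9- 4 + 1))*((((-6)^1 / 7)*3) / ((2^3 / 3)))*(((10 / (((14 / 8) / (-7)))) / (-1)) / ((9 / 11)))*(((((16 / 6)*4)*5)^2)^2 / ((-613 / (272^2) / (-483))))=-1918558334353408000 / 5517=-347753912335219.87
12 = 12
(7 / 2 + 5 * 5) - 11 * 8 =-59.50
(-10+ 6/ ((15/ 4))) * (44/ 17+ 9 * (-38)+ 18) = 2699.86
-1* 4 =-4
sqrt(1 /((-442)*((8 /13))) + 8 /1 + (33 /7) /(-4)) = sqrt(1544739) /476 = 2.61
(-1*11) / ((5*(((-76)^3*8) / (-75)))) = -165 / 3511808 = -0.00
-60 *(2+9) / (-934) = 330 / 467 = 0.71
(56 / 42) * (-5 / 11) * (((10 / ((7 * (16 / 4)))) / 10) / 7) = -5 / 1617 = -0.00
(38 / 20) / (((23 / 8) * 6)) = 38 / 345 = 0.11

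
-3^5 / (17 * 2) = -243 / 34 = -7.15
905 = 905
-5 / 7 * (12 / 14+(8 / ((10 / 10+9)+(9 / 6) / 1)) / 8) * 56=-37.76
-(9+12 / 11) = -111 / 11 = -10.09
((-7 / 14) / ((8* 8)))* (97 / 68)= -97 / 8704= -0.01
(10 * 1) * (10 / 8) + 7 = 39 / 2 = 19.50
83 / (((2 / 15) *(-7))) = -1245 / 14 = -88.93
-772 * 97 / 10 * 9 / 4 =-168489 / 10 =-16848.90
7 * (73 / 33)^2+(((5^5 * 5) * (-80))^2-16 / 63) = 3970312500086395 / 2541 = 1562500000034.00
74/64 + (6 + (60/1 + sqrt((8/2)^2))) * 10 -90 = 19557/32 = 611.16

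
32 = 32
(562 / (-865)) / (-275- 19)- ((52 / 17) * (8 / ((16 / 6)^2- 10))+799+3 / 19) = -32474278997 / 41071065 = -790.69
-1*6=-6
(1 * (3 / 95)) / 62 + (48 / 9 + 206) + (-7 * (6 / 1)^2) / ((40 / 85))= -2864008 / 8835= -324.17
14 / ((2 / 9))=63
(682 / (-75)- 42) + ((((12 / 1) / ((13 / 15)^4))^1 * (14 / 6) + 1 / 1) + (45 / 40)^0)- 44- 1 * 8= -110237002 / 2142075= -51.46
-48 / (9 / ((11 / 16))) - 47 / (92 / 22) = -2057 / 138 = -14.91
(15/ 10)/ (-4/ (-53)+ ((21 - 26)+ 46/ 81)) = -12879/ 37406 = -0.34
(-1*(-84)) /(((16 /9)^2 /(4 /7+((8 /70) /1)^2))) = 43497 /2800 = 15.53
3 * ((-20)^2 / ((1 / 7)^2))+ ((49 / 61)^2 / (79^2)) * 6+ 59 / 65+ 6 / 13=88759460304119 / 1509479465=58801.37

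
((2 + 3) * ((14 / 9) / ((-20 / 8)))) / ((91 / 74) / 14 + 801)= -0.00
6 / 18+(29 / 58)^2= 7 / 12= 0.58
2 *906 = 1812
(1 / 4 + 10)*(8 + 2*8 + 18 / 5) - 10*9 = 1929 / 10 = 192.90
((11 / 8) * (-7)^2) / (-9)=-539 / 72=-7.49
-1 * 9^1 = -9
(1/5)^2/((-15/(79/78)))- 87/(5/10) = -5089579/29250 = -174.00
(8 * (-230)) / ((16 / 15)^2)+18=-25587 / 16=-1599.19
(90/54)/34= 5/102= 0.05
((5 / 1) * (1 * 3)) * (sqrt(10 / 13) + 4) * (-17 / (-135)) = 17 * sqrt(130) / 117 + 68 / 9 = 9.21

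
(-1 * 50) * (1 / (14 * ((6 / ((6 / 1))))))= -25 / 7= -3.57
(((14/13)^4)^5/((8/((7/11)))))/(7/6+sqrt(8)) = -3074808386879216457351168/49964049764161621724607829+5271100091792942498316288 *sqrt(2)/49964049764161621724607829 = 0.09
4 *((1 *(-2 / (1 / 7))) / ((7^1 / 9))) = -72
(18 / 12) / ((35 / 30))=9 / 7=1.29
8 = 8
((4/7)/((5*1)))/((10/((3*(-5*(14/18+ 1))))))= -32/105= -0.30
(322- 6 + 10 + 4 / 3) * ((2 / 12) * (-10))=-4910 / 9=-545.56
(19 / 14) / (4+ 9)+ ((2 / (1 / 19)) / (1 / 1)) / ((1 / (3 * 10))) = 207499 / 182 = 1140.10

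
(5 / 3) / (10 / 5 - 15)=-5 / 39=-0.13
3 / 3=1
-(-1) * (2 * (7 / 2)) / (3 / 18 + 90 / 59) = 2478 / 599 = 4.14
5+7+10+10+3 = 35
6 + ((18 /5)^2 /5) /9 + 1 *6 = 12.29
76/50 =38/25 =1.52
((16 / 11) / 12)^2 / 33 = 16 / 35937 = 0.00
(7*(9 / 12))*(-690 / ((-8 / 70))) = 253575 / 8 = 31696.88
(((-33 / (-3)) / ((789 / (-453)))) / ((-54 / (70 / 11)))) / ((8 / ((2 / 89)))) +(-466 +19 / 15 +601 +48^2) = 30844460233 / 12639780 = 2440.27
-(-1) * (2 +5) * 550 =3850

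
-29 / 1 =-29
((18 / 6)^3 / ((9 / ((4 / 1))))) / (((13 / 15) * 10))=18 / 13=1.38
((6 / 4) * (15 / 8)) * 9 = 405 / 16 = 25.31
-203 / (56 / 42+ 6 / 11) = -6699 / 62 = -108.05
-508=-508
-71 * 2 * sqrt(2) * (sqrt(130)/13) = -284 * sqrt(65)/13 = -176.13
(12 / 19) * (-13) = -156 / 19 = -8.21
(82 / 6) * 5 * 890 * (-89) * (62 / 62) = -16238050 / 3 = -5412683.33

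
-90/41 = -2.20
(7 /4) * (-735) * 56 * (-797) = 57407910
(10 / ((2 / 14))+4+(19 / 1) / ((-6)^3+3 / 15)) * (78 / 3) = 159502 / 83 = 1921.71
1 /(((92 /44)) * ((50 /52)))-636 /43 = -353402 /24725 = -14.29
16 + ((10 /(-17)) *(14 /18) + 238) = 38792 /153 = 253.54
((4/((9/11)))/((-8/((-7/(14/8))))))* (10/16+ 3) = 319/36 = 8.86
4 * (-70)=-280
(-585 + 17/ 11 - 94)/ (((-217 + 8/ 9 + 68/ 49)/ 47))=154457604/ 1041623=148.29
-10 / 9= -1.11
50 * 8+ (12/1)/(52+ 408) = 46003/115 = 400.03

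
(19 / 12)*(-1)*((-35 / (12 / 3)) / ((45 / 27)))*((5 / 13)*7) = 22.38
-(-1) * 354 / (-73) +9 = 4.15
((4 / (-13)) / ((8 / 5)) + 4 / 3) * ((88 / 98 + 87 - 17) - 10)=69.49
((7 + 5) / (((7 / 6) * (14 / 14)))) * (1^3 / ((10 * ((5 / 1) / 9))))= 324 / 175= 1.85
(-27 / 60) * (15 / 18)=-3 / 8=-0.38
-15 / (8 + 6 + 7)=-5 / 7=-0.71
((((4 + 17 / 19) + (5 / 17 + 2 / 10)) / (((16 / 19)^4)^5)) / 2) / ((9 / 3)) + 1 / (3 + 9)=17269565610545330906071001717 / 616552168003460879100149760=28.01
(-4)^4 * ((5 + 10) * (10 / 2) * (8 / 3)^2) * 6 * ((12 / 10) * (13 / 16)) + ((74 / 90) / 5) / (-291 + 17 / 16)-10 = 833673529658 / 1043775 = 798710.00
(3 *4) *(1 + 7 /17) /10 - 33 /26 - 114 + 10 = -228901 /2210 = -103.58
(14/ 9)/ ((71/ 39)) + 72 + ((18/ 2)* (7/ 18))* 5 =38491/ 426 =90.35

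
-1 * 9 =-9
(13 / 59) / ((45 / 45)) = 13 / 59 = 0.22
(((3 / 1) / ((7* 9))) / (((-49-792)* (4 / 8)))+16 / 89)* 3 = 282398 / 523943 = 0.54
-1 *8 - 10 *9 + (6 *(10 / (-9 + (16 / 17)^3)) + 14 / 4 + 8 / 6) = -24196319 / 240726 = -100.51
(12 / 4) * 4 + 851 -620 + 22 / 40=4871 / 20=243.55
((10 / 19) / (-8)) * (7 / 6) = -0.08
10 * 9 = 90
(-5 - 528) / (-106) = 533 / 106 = 5.03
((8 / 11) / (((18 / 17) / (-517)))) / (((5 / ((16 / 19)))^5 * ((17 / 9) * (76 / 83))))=-4090494976 / 147018378125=-0.03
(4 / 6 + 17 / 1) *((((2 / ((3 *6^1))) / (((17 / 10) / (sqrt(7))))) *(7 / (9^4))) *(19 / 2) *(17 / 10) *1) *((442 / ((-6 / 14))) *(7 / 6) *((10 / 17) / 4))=-22451065 *sqrt(7) / 6377292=-9.31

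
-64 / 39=-1.64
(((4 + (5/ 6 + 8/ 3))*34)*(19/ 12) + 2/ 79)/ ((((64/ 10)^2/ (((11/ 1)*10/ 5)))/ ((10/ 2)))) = 175440375/ 161792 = 1084.36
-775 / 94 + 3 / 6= -364 / 47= -7.74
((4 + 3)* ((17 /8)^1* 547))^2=4237098649 /64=66204666.39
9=9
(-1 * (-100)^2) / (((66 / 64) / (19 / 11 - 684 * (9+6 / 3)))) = 26478400000 / 363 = 72943250.69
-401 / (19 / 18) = -7218 / 19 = -379.89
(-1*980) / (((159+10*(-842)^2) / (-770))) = 754600 / 7089799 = 0.11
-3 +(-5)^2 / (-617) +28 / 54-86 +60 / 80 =-87.77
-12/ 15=-4/ 5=-0.80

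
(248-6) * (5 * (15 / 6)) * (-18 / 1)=-54450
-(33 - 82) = 49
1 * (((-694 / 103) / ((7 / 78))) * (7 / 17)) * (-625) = 33832500 / 1751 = 19321.82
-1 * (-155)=155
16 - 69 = -53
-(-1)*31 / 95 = 31 / 95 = 0.33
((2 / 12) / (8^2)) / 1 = 1 / 384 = 0.00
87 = 87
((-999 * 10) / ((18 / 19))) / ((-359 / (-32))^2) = -10798080 / 128881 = -83.78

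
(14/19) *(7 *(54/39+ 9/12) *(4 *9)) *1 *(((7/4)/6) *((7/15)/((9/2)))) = 88837/7410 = 11.99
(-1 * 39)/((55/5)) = -39/11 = -3.55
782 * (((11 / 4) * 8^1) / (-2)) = -8602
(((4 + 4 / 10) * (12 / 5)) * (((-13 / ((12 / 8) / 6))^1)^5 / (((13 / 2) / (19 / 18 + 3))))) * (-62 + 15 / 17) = 195206576840704 / 1275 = 153103197522.12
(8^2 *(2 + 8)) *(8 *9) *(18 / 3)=276480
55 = 55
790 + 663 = 1453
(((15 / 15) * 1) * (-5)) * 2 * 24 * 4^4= -61440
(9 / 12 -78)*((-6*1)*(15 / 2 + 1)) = 15759 / 4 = 3939.75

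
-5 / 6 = -0.83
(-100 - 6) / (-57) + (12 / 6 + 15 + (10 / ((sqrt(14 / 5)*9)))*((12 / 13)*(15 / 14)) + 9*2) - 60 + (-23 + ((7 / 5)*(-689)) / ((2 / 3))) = -851033 / 570 + 50*sqrt(70) / 637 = -1492.38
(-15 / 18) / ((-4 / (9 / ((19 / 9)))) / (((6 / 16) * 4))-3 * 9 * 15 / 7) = 0.01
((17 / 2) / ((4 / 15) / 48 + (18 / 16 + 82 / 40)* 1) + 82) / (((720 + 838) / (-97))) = -940415 / 178391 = -5.27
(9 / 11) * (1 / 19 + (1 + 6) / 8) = 1269 / 1672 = 0.76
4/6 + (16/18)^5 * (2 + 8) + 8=839438/59049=14.22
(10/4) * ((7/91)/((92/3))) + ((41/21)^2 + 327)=348970711/1054872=330.82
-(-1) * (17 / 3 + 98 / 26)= 368 / 39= 9.44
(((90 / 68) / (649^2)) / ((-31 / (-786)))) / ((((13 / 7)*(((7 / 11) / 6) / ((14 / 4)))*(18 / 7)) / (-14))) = -2021985 / 262331641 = -0.01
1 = 1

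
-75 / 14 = -5.36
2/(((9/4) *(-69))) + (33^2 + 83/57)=12866140/11799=1090.44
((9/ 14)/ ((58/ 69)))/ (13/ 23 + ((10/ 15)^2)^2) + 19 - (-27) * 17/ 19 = 968140177/ 21923188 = 44.16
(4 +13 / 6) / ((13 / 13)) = 37 / 6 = 6.17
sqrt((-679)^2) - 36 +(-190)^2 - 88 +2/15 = 549827/15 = 36655.13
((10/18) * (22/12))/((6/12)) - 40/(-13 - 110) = 2615/1107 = 2.36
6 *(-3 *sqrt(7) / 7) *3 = -54 *sqrt(7) / 7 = -20.41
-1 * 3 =-3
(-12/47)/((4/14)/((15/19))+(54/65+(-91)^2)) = -16380/531344071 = -0.00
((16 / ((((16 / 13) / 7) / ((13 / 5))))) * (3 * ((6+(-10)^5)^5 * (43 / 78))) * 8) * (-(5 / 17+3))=515440634089728700516056484864 / 5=103088126817945740103211300000.00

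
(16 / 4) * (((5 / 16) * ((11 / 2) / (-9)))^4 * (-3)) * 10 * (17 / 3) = -777803125 / 859963392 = -0.90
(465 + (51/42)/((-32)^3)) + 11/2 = 215842799/458752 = 470.50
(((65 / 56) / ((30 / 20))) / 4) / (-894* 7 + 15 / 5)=-13 / 420336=-0.00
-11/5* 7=-15.40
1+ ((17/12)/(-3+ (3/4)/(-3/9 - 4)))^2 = 1.20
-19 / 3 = -6.33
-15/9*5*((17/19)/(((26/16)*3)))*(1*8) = -12.24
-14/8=-7/4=-1.75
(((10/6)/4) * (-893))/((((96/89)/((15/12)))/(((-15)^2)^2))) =-11176453125/512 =-21829010.01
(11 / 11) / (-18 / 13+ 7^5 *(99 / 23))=299 / 21630195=0.00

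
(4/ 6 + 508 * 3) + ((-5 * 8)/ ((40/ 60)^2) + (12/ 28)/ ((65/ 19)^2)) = 127294049/ 88725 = 1434.70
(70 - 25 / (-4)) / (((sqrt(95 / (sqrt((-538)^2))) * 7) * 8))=61 * sqrt(51110) / 4256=3.24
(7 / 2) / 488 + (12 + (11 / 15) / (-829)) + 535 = 6638774629 / 12136560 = 547.01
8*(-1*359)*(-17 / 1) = 48824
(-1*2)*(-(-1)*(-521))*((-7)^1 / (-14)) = 521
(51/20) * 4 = 51/5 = 10.20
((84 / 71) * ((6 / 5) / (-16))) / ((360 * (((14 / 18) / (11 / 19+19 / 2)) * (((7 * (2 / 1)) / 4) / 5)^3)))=-0.01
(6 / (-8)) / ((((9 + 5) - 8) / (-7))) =7 / 8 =0.88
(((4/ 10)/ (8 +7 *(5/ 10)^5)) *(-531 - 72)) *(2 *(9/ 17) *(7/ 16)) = -303912/ 22355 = -13.59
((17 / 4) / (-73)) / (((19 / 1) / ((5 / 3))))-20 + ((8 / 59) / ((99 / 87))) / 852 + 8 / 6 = -42960005417 / 2300816628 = -18.67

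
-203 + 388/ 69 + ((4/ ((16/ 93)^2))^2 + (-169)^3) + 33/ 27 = -4077197837825/ 847872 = -4808742.17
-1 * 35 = -35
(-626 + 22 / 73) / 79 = -45676 / 5767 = -7.92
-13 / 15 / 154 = -13 / 2310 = -0.01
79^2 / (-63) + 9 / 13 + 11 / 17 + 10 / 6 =-1337408 / 13923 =-96.06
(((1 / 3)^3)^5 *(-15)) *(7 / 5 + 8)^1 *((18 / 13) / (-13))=94 / 89813529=0.00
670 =670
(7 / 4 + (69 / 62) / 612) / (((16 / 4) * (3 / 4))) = 0.58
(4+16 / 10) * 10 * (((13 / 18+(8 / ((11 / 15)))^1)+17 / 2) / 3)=111608 / 297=375.78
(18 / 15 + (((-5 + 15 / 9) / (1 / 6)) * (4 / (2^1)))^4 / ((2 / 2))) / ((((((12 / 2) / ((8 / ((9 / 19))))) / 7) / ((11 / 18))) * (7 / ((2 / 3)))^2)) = 21401610032 / 76545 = 279595.14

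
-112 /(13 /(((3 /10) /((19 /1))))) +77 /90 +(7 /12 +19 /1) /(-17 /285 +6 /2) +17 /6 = 76102571 /7451496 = 10.21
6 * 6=36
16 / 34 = 0.47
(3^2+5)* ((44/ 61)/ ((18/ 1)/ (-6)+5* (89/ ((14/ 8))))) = 4312/ 107299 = 0.04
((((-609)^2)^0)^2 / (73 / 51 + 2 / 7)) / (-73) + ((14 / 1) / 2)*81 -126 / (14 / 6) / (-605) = 15352673676 / 27073145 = 567.08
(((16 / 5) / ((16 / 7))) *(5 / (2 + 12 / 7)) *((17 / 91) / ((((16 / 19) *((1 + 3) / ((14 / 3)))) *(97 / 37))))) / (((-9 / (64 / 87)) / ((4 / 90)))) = -0.00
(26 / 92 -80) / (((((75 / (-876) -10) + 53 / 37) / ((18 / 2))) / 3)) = 248.74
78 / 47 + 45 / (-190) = 2541 / 1786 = 1.42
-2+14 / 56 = -7 / 4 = -1.75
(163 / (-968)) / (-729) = 0.00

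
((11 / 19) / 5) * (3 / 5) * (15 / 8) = 99 / 760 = 0.13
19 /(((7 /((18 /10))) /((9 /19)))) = 81 /35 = 2.31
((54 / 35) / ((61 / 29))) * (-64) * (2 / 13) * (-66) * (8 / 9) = 11759616 / 27755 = 423.69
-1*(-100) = 100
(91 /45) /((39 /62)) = 434 /135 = 3.21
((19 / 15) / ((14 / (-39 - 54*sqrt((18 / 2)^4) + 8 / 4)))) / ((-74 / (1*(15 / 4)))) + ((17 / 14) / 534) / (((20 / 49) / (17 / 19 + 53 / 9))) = 3833617985 / 189202608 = 20.26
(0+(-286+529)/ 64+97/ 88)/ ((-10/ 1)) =-3449/ 7040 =-0.49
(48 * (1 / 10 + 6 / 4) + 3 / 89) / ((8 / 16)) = 68382 / 445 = 153.67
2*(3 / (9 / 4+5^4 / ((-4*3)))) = -36 / 299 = -0.12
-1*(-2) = 2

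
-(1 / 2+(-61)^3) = 453961 / 2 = 226980.50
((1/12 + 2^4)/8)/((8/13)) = 2509/768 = 3.27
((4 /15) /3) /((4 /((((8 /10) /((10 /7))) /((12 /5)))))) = 7 /1350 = 0.01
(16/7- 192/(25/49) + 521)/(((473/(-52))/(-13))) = 17386044/82775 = 210.04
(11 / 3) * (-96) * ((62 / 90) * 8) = -87296 / 45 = -1939.91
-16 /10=-8 /5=-1.60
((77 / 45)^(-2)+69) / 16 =205563 / 47432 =4.33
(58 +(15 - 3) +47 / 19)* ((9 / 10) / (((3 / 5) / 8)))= 869.68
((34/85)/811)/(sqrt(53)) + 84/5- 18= -6/5 + 2 *sqrt(53)/214915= -1.20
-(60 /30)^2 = -4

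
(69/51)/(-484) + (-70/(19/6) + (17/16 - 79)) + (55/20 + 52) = -28324581/625328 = -45.30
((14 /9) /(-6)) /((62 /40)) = -0.17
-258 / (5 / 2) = -516 / 5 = -103.20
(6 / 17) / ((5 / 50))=60 / 17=3.53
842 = 842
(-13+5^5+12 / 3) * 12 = 37392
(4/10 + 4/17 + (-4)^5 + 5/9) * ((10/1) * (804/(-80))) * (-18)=-157272249/85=-1850261.75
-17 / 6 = -2.83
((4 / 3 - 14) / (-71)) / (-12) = -19 / 1278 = -0.01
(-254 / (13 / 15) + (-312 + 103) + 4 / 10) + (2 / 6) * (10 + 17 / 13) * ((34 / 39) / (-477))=-606633557 / 1209195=-501.68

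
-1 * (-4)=4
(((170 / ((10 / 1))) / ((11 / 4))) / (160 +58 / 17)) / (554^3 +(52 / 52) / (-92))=53176 / 239007787922673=0.00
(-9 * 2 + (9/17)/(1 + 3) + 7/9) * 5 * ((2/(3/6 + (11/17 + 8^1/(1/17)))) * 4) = -209180/41967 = -4.98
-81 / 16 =-5.06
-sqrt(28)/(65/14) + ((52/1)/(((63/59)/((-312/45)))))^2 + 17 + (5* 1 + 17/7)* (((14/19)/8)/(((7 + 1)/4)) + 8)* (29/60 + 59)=15959566367723/135739800 -28* sqrt(7)/65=117573.56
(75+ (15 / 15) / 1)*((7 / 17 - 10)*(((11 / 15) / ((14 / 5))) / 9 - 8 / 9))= 2013050 / 3213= 626.53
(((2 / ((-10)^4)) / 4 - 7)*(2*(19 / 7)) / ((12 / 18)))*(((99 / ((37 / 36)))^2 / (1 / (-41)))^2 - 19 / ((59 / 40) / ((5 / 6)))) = -31923485617697764886215313 / 3870142465000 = -8248659036818.63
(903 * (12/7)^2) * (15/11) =3618.70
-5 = -5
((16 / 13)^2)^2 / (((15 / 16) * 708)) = 262144 / 75829455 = 0.00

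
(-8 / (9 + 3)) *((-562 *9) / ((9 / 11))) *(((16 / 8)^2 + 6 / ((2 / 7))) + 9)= 420376 / 3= 140125.33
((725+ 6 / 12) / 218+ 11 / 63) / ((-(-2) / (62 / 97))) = 2982479 / 2664396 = 1.12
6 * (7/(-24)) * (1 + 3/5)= -14/5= -2.80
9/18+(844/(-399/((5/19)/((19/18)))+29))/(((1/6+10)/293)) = -86149397/5751446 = -14.98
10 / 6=5 / 3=1.67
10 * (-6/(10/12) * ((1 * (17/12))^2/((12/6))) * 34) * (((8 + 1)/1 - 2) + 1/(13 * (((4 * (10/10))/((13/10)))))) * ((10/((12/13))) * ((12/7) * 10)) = -89735945/28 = -3204855.18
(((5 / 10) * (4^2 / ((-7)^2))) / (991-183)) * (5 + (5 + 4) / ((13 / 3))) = 92 / 64337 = 0.00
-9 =-9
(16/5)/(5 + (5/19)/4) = 1216/1925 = 0.63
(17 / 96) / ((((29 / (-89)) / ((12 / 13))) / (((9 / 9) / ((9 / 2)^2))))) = -1513 / 61074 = -0.02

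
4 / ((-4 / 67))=-67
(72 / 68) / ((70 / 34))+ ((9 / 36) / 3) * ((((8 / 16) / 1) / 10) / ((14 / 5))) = 1733 / 3360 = 0.52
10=10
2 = 2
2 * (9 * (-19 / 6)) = -57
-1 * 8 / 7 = -8 / 7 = -1.14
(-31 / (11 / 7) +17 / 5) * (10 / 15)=-1796 / 165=-10.88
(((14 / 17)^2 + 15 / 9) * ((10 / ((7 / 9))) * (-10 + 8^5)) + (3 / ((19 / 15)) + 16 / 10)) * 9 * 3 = 5124660819417 / 192185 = 26665248.69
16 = 16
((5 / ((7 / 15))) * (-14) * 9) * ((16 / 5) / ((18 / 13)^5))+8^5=69807151 / 2187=31919.14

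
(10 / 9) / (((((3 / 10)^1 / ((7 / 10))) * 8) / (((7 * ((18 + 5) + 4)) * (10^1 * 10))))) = 6125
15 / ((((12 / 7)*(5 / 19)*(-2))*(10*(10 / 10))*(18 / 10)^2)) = -665 / 1296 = -0.51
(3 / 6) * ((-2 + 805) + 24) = 827 / 2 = 413.50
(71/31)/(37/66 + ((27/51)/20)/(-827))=658804740/161247523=4.09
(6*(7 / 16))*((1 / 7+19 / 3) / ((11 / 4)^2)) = 272 / 121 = 2.25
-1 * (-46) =46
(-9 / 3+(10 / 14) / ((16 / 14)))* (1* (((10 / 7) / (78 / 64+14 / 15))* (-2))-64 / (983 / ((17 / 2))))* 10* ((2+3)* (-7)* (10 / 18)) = -7938713000 / 9138951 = -868.67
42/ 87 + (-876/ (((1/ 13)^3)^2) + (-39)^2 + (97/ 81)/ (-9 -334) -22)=-3406757359750646/ 805707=-4228283184.52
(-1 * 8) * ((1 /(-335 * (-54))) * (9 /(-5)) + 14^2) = -7879196 /5025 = -1568.00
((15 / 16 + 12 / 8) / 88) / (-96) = -13 / 45056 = -0.00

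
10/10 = 1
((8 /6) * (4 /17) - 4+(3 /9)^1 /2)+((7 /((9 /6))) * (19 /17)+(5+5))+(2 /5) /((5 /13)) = 32477 /2550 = 12.74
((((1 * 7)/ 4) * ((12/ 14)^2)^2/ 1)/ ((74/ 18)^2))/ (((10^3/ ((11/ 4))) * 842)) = 72171/ 395375414000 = 0.00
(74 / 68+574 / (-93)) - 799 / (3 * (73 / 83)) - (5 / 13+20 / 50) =-1543808557 / 5001230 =-308.69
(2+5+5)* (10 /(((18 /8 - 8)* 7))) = -480 /161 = -2.98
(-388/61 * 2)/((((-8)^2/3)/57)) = -33.99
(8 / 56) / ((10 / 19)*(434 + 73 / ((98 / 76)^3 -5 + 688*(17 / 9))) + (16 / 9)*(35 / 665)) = 109503699723 / 175185086295436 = 0.00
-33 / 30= -11 / 10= -1.10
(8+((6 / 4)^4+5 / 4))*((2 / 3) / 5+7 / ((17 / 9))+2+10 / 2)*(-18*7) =-19547.17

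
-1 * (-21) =21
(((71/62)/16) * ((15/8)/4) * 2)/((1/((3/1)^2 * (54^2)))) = 6987465/3968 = 1760.95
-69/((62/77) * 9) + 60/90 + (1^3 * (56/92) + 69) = 86635/1426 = 60.75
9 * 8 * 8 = 576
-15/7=-2.14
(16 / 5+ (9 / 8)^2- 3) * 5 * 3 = 1407 / 64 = 21.98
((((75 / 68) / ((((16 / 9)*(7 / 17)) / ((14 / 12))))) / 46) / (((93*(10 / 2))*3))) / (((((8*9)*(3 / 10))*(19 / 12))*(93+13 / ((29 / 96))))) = 145 / 24626495232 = 0.00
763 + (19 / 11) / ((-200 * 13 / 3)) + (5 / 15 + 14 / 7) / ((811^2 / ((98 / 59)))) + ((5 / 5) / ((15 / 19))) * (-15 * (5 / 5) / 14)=17751264222222317 / 23306606723400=761.64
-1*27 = -27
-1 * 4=-4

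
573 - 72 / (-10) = 580.20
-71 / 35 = -2.03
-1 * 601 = -601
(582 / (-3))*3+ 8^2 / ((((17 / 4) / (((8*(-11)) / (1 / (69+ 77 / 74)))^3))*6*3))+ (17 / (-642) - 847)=-324881814553922234141 / 1658480526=-195891244703.06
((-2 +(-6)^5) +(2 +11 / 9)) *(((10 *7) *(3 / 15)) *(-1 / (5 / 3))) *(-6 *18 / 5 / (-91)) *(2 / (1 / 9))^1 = 90685008 / 325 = 279030.79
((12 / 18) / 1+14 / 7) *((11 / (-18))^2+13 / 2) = 4454 / 243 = 18.33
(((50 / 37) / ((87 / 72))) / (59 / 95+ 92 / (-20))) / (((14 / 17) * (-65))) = 32300 / 6151509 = 0.01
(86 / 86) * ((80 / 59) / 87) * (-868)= -69440 / 5133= -13.53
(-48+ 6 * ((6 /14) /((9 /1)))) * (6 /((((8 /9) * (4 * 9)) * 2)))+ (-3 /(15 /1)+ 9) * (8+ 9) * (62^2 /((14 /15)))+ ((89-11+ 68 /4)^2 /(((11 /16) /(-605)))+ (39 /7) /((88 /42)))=-7325863.53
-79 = -79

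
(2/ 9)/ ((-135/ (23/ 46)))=-1/ 1215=-0.00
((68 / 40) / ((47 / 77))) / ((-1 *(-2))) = 1.39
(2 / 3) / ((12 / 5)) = 0.28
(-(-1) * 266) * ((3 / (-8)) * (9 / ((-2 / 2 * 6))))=1197 / 8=149.62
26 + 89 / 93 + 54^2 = 2942.96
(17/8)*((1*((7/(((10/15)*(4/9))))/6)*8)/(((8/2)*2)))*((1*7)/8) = 7497/1024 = 7.32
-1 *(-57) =57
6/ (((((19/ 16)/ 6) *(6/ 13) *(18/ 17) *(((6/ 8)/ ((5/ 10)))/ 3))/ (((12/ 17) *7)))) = 11648/ 19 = 613.05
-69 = -69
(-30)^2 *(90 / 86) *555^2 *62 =773450775000 / 43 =17987227325.58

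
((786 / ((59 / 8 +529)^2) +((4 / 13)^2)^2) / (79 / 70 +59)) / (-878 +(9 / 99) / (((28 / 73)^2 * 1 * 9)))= -227318003404800 / 1026038931780658489213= -0.00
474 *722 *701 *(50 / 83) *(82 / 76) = 12942072300 / 83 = 155928581.93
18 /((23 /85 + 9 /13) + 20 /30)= 29835 /2701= 11.05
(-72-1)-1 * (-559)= 486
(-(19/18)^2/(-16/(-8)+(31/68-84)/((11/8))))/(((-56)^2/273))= 877591/531643392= 0.00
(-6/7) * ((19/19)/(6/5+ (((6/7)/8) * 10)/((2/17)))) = -40/481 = -0.08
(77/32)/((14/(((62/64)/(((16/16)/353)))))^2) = 1317241739/917504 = 1435.68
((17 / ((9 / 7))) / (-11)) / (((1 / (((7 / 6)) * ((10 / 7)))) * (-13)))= 595 / 3861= 0.15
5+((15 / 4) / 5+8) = 55 / 4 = 13.75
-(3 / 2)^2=-9 / 4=-2.25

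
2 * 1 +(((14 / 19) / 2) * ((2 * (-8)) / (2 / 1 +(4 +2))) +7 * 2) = 290 / 19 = 15.26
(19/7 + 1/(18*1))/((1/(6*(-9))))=-1047/7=-149.57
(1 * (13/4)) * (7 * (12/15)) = 91/5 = 18.20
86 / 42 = 43 / 21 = 2.05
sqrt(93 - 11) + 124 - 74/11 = sqrt(82) + 1290/11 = 126.33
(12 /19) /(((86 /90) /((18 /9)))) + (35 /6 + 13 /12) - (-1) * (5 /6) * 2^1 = 97111 /9804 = 9.91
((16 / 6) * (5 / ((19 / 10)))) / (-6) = -200 / 171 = -1.17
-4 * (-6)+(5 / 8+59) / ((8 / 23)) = 12507 / 64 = 195.42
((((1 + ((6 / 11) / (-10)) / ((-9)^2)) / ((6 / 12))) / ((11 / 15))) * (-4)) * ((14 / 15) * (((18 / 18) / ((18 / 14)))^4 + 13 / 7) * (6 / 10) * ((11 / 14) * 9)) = -6926464 / 72171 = -95.97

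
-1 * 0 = 0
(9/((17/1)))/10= 9/170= 0.05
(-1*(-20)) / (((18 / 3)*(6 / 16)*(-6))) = -40 / 27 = -1.48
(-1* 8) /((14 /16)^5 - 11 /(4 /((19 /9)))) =2359296 /1560865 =1.51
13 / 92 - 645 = -59327 / 92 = -644.86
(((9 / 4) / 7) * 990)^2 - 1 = 19846829 / 196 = 101259.33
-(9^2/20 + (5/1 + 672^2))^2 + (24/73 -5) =-203936282812.97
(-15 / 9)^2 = 25 / 9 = 2.78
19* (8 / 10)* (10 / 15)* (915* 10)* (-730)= -67685600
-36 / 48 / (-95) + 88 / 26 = 3.39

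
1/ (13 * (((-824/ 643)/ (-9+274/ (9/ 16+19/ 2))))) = -1887205/ 1724632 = -1.09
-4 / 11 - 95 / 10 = -217 / 22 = -9.86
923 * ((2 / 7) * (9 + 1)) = 18460 / 7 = 2637.14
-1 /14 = -0.07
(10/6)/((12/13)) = 65/36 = 1.81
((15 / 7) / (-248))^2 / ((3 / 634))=23775 / 1506848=0.02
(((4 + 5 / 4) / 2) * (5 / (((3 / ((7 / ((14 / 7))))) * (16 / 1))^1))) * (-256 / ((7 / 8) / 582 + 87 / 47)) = -132.25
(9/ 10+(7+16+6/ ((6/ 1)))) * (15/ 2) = 747/ 4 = 186.75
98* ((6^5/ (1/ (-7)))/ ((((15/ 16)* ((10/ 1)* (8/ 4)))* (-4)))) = 1778112/ 25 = 71124.48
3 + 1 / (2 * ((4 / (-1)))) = 2.88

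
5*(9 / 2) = 45 / 2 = 22.50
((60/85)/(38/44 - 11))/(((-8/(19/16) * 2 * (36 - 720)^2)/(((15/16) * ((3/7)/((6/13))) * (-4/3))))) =-715/55760818176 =-0.00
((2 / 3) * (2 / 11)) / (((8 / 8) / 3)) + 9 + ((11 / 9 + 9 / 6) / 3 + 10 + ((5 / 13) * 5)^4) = 575934251 / 16965234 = 33.95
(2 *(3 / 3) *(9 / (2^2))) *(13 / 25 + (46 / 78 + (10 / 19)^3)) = 12594657 / 2229175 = 5.65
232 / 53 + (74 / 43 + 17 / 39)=580765 / 88881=6.53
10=10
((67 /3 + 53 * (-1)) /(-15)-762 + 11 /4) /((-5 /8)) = 272594 /225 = 1211.53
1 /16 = 0.06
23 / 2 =11.50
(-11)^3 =-1331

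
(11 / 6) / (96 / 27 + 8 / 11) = 363 / 848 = 0.43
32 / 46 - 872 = -20040 / 23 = -871.30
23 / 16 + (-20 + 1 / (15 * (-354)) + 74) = 2354977 / 42480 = 55.44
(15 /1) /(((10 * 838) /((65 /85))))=39 /28492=0.00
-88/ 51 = -1.73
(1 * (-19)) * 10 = -190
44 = 44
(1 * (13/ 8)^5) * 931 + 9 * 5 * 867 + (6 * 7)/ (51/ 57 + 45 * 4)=797445331325/ 16089088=49564.36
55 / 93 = 0.59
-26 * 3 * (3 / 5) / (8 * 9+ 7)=-234 / 395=-0.59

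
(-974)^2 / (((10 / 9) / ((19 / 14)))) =40555899 / 35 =1158739.97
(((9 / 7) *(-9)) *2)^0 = 1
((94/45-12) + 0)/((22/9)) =-223/55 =-4.05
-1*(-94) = 94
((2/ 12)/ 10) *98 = 49/ 30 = 1.63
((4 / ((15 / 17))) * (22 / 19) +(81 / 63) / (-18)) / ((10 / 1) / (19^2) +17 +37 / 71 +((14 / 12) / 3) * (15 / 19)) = 27868991 / 96109265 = 0.29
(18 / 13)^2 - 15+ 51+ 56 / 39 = 19952 / 507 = 39.35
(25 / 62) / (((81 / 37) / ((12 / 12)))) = 925 / 5022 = 0.18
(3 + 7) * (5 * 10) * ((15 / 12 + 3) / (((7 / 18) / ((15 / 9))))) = 63750 / 7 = 9107.14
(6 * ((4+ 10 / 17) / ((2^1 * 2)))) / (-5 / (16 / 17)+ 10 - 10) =-1872 / 1445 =-1.30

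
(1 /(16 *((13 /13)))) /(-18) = -1 /288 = -0.00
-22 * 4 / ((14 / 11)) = -484 / 7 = -69.14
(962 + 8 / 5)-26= 4688 / 5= 937.60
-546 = -546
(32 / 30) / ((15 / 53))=848 / 225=3.77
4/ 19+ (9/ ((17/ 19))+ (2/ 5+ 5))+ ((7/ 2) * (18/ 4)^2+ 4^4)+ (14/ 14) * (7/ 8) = 2218489/ 6460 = 343.42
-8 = -8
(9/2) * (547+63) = 2745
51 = 51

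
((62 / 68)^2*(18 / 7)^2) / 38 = 77841 / 538118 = 0.14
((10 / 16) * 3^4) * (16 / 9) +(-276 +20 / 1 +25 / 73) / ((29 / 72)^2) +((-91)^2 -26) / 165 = -2909019683 / 2025969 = -1435.87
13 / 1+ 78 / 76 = 533 / 38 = 14.03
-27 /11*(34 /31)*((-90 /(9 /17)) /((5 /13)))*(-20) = -8115120 /341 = -23798.01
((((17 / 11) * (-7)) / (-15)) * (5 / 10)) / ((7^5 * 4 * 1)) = 17 / 3169320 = 0.00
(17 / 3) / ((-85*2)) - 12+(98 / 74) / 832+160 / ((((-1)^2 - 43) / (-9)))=71931961 / 3232320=22.25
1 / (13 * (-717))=-1 / 9321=-0.00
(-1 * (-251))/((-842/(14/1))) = -1757/421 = -4.17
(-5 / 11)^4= 625 / 14641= 0.04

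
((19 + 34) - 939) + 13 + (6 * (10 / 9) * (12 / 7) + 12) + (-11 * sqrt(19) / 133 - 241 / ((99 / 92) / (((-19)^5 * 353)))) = 135658065037435 / 693 - 11 * sqrt(19) / 133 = 195754783603.44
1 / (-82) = -0.01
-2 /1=-2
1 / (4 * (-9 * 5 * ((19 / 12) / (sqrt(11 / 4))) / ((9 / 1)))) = -3 * sqrt(11) / 190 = -0.05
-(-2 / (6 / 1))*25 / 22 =25 / 66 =0.38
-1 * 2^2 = -4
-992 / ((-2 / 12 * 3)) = 1984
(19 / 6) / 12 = 19 / 72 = 0.26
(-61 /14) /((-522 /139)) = 8479 /7308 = 1.16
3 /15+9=46 /5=9.20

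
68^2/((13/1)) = 4624/13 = 355.69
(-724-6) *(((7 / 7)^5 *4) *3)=-8760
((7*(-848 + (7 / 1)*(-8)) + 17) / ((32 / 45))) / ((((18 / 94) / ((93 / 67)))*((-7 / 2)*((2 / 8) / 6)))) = 413780715 / 938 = 441130.83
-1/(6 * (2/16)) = -4/3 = -1.33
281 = 281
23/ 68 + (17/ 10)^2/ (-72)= 36487/ 122400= 0.30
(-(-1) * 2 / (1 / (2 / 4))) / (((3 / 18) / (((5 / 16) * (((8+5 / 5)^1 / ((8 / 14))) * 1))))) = 945 / 32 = 29.53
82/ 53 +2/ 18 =791/ 477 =1.66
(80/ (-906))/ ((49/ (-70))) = 400/ 3171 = 0.13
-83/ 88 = -0.94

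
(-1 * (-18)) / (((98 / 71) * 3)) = 213 / 49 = 4.35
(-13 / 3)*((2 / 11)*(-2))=52 / 33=1.58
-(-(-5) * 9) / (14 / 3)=-135 / 14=-9.64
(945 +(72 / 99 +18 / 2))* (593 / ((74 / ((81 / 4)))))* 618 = 77936376447 / 814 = 95744934.21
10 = 10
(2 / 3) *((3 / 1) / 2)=1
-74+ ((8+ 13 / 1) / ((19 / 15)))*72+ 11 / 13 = 276771 / 247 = 1120.53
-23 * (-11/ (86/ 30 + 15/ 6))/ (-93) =-110/ 217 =-0.51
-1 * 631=-631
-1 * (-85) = 85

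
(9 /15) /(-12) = -1 /20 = -0.05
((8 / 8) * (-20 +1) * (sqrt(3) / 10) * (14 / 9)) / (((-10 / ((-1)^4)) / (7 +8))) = 133 * sqrt(3) / 30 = 7.68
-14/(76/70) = -245/19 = -12.89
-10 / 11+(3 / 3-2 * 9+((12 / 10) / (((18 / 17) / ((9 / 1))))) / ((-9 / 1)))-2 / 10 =-635 / 33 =-19.24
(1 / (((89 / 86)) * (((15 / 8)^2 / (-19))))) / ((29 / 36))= -418304 / 64525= -6.48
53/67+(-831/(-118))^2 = 47005559/932908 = 50.39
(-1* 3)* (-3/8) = 1.12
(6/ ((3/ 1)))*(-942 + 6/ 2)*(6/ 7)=-1609.71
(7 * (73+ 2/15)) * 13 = 6655.13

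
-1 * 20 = -20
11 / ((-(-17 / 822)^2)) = -7432524 / 289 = -25718.08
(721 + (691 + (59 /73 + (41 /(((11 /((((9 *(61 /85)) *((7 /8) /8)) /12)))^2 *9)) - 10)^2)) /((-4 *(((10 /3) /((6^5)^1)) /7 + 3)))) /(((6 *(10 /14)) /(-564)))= -3162231612528619428252771107620129 /36684689960345288258355200000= -86200.31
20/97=0.21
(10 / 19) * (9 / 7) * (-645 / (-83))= 58050 / 11039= 5.26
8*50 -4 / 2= 398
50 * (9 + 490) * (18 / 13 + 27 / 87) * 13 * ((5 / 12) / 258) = 4428625 / 4988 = 887.86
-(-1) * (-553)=-553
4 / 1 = 4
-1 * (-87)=87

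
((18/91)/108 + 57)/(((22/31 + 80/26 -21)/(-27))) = 8683317/97118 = 89.41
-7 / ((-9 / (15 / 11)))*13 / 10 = 91 / 66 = 1.38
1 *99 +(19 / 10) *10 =118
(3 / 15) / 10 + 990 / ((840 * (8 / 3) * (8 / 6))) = 7873 / 22400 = 0.35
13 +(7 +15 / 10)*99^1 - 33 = 1643 / 2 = 821.50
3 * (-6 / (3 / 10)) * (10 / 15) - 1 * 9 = -49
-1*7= -7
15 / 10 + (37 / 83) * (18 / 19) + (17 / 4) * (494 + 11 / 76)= 53038609 / 25232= 2102.04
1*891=891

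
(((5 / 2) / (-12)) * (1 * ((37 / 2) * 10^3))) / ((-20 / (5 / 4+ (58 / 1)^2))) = 20752375 / 32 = 648511.72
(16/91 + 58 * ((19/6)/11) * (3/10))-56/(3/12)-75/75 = -219.82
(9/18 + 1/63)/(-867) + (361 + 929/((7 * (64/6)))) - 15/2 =639618673/1747872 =365.94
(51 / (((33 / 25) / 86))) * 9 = 328950 / 11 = 29904.55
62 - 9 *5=17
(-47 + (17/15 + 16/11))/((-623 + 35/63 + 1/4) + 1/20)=43968/615923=0.07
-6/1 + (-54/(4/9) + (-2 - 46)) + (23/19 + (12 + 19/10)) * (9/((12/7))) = -73089/760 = -96.17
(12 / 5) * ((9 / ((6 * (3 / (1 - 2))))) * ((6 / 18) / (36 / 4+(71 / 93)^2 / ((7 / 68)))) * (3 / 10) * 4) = -726516 / 22191875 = -0.03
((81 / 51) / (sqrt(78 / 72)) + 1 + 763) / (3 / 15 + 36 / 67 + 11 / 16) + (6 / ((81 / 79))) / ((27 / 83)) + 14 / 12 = 289440 *sqrt(39) / 1687777 + 6183862093 / 11134746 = 556.44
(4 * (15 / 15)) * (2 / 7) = 8 / 7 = 1.14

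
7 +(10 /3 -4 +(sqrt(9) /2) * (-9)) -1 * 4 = -67 /6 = -11.17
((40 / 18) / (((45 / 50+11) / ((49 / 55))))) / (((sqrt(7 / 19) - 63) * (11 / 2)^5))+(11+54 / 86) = 40551915240420 / 3487464868063 - 320 * sqrt(133) / 729934507269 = 11.63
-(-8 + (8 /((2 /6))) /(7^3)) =2720 /343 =7.93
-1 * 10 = -10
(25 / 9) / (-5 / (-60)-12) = -0.23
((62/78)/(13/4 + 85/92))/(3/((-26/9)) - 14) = -31/2448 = -0.01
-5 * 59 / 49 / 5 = -59 / 49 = -1.20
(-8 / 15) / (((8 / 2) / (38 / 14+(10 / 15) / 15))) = -1738 / 4725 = -0.37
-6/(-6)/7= 1/7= 0.14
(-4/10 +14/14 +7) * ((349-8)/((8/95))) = 123101/4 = 30775.25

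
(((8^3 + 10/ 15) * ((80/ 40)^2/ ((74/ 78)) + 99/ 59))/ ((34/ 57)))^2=35343901112069169/ 1377226321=25663103.13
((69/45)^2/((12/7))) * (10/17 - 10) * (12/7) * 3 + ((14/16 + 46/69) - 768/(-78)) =-486169/8840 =-55.00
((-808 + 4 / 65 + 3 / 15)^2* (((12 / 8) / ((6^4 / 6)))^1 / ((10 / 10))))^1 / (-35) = -129.45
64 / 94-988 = -987.32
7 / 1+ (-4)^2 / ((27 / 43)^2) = 34687 / 729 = 47.58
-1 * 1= -1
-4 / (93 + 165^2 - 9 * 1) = -4 / 27309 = -0.00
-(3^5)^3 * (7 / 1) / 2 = -100442349 / 2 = -50221174.50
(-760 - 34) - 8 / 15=-11918 / 15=-794.53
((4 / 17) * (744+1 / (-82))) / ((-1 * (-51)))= 122014 / 35547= 3.43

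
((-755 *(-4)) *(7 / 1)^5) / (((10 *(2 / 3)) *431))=17664.90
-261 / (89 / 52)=-152.49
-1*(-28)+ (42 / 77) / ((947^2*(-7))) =1933520198 / 69054293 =28.00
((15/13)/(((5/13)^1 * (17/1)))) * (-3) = -9/17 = -0.53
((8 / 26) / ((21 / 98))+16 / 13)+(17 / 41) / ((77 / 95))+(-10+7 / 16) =-967447 / 151536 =-6.38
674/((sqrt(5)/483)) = 145586.81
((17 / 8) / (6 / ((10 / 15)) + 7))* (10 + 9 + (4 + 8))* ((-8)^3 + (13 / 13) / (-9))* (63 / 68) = -1000153 / 512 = -1953.42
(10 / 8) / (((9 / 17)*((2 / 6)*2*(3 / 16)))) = 170 / 9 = 18.89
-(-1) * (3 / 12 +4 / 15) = 31 / 60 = 0.52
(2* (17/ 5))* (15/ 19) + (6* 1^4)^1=11.37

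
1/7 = 0.14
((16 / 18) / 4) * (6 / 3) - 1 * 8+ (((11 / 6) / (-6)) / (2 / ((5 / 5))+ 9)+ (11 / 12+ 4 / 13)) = -248 / 39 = -6.36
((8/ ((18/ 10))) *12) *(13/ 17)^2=27040/ 867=31.19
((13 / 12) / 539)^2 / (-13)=-13 / 41835024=-0.00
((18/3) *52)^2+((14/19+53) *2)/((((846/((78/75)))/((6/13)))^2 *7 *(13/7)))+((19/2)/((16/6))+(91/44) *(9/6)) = 97350.66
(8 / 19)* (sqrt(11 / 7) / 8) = sqrt(77) / 133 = 0.07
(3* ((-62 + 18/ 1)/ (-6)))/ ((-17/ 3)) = -66/ 17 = -3.88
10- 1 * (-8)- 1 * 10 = 8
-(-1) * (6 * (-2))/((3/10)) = -40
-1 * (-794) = 794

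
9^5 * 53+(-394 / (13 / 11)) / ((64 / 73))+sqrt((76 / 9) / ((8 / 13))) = 3129220.44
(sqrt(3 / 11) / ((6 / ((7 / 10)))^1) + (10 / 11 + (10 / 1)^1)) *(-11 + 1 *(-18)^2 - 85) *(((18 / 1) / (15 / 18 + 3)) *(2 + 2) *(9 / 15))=172368 *sqrt(33) / 6325 + 7091712 / 253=28187.03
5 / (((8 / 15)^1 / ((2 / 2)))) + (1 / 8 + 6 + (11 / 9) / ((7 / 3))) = 673 / 42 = 16.02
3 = 3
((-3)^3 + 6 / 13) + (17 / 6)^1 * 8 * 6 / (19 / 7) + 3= 6562 / 247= 26.57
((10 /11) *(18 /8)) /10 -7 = -299 /44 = -6.80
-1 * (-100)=100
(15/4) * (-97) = -1455/4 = -363.75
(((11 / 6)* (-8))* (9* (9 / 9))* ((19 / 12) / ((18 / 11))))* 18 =-2299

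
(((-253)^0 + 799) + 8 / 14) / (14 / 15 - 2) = -21015 / 28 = -750.54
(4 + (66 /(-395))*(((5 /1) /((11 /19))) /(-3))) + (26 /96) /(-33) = 559709 /125136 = 4.47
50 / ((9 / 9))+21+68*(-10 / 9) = -4.56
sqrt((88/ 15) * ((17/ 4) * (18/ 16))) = sqrt(2805)/ 10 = 5.30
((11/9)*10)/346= 55/1557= 0.04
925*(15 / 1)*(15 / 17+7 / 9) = 1174750 / 51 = 23034.31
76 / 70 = 38 / 35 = 1.09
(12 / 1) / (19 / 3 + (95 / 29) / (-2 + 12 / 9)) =2088 / 247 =8.45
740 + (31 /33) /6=146551 /198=740.16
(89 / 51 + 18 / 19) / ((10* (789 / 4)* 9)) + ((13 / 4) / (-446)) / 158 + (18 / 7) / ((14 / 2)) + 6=3025708072587019 / 475183455158160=6.37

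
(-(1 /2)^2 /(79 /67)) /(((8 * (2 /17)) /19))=-21641 /5056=-4.28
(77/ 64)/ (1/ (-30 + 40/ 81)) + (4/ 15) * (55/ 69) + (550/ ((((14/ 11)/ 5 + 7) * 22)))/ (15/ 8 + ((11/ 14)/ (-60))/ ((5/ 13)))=-73162998271/ 2189516832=-33.42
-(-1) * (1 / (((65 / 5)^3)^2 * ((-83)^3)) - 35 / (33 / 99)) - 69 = -480223754956843 / 2759906637683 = -174.00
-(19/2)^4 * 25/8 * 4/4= -3258025/128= -25453.32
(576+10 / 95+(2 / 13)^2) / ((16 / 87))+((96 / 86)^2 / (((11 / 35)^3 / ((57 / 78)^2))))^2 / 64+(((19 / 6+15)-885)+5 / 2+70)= 2345.55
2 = 2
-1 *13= -13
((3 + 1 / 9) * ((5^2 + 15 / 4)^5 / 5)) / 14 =4022714375 / 4608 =872984.89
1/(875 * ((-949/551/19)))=-10469/830375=-0.01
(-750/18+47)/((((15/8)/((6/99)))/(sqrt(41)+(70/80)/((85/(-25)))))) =-224/5049+256 * sqrt(41)/1485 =1.06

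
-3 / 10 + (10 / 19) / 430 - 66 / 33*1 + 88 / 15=87449 / 24510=3.57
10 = 10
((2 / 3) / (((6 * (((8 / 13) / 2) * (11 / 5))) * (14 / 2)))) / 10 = 13 / 5544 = 0.00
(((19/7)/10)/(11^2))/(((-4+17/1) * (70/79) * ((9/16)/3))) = 6004/5780775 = 0.00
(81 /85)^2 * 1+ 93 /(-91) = -74874 /657475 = -0.11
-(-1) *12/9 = 4/3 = 1.33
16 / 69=0.23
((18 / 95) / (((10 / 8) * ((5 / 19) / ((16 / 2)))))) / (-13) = -576 / 1625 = -0.35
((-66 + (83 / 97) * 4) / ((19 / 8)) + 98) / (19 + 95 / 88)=3873584 / 1085527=3.57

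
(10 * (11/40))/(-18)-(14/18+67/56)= -134/63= -2.13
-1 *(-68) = 68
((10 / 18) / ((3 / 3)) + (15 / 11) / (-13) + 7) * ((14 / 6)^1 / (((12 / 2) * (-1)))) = -67123 / 23166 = -2.90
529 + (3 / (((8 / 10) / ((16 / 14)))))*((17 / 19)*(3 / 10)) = 70510 / 133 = 530.15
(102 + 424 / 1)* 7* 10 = 36820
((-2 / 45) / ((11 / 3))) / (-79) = 2 / 13035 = 0.00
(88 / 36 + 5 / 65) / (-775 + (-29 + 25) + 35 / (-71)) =-20945 / 6475248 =-0.00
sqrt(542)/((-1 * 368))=-sqrt(542)/368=-0.06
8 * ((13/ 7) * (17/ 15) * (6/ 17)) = 208/ 35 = 5.94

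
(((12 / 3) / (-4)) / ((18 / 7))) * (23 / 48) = -161 / 864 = -0.19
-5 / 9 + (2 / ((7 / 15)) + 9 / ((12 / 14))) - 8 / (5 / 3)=5941 / 630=9.43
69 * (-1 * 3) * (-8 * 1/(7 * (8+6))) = 828/49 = 16.90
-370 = -370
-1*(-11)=11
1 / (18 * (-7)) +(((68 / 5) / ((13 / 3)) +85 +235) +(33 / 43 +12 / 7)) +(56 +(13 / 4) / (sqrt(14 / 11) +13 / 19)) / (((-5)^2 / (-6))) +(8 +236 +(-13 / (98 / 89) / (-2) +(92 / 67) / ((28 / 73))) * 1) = 565.22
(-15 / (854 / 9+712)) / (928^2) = -135 / 6253918208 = -0.00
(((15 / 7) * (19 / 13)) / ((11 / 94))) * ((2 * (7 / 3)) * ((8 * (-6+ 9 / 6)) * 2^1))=-1285920 / 143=-8992.45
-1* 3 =-3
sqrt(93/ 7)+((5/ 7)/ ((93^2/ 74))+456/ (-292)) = -6874892/ 4419639+sqrt(651)/ 7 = 2.09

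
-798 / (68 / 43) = -17157 / 34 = -504.62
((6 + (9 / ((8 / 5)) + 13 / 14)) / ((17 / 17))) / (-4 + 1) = -703 / 168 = -4.18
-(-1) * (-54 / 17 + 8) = 82 / 17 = 4.82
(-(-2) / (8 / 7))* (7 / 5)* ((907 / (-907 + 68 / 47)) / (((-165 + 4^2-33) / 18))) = 298403 / 1229540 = 0.24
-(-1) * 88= 88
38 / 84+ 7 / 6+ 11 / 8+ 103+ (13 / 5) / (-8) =44381 / 420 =105.67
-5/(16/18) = -45/8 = -5.62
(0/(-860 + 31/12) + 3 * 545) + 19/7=11464/7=1637.71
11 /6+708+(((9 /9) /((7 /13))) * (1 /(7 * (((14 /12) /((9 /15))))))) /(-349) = 2549159161 /3591210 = 709.83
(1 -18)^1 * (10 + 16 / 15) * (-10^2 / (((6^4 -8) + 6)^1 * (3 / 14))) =395080 / 5823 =67.85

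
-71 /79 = -0.90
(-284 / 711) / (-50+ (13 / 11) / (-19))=59356 / 7439193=0.01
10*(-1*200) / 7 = -2000 / 7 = -285.71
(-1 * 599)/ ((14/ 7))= -599/ 2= -299.50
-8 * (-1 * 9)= 72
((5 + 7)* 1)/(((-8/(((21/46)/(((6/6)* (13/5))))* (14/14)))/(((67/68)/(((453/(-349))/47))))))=115395105/12280528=9.40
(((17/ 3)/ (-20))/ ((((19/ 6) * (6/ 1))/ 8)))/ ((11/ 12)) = -136/ 1045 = -0.13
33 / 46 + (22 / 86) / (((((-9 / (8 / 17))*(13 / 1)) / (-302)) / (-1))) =1599895 / 3934242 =0.41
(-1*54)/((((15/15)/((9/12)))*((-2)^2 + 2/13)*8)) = -39/32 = -1.22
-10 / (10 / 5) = -5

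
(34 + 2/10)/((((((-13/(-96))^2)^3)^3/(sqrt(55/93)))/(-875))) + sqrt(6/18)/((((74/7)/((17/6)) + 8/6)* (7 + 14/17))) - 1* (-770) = -4784043270341896835607421997024909721600* sqrt(5115)/3486117615510679186999 + 289* sqrt(3)/34352 + 770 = -98146740881666325938.96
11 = 11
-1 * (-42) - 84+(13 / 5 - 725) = -3822 / 5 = -764.40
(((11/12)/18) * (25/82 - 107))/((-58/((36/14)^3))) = 2598453/1631308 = 1.59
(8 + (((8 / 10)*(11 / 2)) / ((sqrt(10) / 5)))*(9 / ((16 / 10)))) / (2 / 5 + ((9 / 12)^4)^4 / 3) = 171798691840 / 8661679127 + 265751101440*sqrt(10) / 8661679127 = 116.86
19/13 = 1.46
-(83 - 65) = -18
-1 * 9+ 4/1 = -5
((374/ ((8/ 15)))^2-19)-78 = 7866473/ 16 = 491654.56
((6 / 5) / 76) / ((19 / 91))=273 / 3610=0.08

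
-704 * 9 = -6336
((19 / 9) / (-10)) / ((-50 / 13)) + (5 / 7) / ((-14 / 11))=-0.51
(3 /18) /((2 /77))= 77 /12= 6.42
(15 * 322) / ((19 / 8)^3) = 360.54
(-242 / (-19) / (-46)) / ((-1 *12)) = 0.02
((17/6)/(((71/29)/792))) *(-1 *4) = -260304/71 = -3666.25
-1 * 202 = -202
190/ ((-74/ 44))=-4180/ 37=-112.97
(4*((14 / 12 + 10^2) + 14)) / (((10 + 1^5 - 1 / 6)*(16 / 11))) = 7601 / 260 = 29.23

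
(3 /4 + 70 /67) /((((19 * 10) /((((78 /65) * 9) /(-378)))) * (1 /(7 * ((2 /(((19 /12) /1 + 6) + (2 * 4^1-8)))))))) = -111 /222775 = -0.00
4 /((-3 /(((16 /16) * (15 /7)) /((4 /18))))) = -90 /7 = -12.86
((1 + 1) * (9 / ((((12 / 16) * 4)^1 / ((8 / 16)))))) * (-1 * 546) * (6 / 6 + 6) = -11466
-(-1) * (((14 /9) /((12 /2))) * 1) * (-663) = -1547 /9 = -171.89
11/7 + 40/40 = 18/7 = 2.57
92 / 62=46 / 31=1.48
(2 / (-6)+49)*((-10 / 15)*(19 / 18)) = -2774 / 81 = -34.25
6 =6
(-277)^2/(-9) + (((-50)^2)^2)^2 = 351562499923271/9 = 39062499991474.56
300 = 300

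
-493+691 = 198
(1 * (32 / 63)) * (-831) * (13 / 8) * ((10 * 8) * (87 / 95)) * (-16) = 106935296 / 133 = 804024.78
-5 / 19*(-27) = 135 / 19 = 7.11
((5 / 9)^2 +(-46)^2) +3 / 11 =1885874 / 891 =2116.58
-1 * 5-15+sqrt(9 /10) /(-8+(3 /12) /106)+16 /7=-124 /7-636 * sqrt(10) /16955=-17.83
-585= -585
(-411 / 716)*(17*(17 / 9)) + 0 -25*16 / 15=-32291 / 716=-45.10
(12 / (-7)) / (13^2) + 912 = 1078884 / 1183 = 911.99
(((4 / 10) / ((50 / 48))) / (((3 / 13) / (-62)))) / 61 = -12896 / 7625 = -1.69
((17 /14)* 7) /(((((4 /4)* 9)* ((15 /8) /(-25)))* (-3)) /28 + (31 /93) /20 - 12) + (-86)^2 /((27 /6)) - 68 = 567240740 /360189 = 1574.84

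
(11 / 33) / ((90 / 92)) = 46 / 135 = 0.34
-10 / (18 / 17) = -85 / 9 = -9.44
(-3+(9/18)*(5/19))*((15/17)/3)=-545/646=-0.84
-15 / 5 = -3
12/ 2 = 6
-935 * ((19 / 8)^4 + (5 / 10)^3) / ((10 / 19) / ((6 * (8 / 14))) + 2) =-6972744735 / 502784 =-13868.27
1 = 1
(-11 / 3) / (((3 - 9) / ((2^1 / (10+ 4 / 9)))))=11 / 94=0.12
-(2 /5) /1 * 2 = -0.80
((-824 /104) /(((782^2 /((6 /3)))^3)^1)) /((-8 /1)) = 103 /2972924435697915712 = 0.00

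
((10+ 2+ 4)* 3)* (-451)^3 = -4403224848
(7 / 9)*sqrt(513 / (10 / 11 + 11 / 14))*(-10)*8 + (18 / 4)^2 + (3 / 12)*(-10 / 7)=557 / 28 - 560*sqrt(254562) / 261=-1062.65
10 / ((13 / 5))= 50 / 13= 3.85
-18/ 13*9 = -162/ 13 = -12.46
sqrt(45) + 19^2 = 3*sqrt(5) + 361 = 367.71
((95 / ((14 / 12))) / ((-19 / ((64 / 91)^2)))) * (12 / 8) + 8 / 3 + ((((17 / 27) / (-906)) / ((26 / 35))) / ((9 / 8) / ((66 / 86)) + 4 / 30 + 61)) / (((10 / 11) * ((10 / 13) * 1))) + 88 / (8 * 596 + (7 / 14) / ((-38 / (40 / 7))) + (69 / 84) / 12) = -588045549792373665589 / 1188839022506301641202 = -0.49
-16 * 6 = -96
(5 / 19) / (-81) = -5 / 1539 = -0.00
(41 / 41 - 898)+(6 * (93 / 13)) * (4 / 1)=-725.31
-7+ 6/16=-53/8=-6.62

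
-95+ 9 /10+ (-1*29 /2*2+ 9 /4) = -2417 /20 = -120.85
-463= -463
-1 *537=-537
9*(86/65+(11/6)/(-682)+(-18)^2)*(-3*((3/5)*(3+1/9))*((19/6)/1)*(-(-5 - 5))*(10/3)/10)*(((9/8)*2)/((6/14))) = -7323475957/8060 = -908619.85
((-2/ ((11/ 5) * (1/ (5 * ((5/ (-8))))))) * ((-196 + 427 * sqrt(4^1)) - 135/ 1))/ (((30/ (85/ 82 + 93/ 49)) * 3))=154167325/ 3182256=48.45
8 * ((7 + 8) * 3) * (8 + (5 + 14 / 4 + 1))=6300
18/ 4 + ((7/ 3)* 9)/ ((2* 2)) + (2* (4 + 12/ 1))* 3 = 423/ 4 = 105.75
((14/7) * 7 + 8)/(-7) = -22/7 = -3.14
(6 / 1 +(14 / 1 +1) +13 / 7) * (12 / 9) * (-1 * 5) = -3200 / 21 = -152.38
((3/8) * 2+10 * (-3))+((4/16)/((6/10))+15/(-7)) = -1301/42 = -30.98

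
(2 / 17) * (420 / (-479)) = -840 / 8143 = -0.10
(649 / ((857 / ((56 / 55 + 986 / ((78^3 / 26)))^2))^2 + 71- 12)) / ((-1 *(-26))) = 54440971060245865187144569 / 1212142598107721436341064536254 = 0.00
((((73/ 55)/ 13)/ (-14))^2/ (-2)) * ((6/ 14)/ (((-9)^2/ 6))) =-5329/ 6312606300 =-0.00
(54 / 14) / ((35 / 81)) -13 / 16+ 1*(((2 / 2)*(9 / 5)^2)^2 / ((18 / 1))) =8.70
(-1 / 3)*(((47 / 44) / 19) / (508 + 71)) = -47 / 1452132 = -0.00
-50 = -50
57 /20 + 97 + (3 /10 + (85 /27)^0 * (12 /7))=14261 /140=101.86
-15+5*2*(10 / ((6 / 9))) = 135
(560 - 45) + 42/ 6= 522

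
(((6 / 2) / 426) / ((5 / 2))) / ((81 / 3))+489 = 4687066 / 9585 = 489.00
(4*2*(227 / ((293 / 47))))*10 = 853520 / 293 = 2913.04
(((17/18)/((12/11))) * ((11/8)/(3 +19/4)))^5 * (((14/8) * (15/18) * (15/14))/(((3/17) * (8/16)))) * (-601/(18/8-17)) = 9406647299233747909225/152486173125154468528128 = 0.06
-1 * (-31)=31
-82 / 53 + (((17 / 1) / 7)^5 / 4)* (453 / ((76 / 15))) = 1886.75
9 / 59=0.15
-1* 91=-91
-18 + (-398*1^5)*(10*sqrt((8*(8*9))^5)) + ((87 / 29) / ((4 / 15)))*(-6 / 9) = -63382487091 / 2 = -31691243545.50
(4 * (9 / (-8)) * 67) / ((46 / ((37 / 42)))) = -7437 / 1288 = -5.77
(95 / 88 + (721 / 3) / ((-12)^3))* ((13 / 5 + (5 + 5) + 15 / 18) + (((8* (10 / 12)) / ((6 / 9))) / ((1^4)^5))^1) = 37701187 / 1710720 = 22.04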